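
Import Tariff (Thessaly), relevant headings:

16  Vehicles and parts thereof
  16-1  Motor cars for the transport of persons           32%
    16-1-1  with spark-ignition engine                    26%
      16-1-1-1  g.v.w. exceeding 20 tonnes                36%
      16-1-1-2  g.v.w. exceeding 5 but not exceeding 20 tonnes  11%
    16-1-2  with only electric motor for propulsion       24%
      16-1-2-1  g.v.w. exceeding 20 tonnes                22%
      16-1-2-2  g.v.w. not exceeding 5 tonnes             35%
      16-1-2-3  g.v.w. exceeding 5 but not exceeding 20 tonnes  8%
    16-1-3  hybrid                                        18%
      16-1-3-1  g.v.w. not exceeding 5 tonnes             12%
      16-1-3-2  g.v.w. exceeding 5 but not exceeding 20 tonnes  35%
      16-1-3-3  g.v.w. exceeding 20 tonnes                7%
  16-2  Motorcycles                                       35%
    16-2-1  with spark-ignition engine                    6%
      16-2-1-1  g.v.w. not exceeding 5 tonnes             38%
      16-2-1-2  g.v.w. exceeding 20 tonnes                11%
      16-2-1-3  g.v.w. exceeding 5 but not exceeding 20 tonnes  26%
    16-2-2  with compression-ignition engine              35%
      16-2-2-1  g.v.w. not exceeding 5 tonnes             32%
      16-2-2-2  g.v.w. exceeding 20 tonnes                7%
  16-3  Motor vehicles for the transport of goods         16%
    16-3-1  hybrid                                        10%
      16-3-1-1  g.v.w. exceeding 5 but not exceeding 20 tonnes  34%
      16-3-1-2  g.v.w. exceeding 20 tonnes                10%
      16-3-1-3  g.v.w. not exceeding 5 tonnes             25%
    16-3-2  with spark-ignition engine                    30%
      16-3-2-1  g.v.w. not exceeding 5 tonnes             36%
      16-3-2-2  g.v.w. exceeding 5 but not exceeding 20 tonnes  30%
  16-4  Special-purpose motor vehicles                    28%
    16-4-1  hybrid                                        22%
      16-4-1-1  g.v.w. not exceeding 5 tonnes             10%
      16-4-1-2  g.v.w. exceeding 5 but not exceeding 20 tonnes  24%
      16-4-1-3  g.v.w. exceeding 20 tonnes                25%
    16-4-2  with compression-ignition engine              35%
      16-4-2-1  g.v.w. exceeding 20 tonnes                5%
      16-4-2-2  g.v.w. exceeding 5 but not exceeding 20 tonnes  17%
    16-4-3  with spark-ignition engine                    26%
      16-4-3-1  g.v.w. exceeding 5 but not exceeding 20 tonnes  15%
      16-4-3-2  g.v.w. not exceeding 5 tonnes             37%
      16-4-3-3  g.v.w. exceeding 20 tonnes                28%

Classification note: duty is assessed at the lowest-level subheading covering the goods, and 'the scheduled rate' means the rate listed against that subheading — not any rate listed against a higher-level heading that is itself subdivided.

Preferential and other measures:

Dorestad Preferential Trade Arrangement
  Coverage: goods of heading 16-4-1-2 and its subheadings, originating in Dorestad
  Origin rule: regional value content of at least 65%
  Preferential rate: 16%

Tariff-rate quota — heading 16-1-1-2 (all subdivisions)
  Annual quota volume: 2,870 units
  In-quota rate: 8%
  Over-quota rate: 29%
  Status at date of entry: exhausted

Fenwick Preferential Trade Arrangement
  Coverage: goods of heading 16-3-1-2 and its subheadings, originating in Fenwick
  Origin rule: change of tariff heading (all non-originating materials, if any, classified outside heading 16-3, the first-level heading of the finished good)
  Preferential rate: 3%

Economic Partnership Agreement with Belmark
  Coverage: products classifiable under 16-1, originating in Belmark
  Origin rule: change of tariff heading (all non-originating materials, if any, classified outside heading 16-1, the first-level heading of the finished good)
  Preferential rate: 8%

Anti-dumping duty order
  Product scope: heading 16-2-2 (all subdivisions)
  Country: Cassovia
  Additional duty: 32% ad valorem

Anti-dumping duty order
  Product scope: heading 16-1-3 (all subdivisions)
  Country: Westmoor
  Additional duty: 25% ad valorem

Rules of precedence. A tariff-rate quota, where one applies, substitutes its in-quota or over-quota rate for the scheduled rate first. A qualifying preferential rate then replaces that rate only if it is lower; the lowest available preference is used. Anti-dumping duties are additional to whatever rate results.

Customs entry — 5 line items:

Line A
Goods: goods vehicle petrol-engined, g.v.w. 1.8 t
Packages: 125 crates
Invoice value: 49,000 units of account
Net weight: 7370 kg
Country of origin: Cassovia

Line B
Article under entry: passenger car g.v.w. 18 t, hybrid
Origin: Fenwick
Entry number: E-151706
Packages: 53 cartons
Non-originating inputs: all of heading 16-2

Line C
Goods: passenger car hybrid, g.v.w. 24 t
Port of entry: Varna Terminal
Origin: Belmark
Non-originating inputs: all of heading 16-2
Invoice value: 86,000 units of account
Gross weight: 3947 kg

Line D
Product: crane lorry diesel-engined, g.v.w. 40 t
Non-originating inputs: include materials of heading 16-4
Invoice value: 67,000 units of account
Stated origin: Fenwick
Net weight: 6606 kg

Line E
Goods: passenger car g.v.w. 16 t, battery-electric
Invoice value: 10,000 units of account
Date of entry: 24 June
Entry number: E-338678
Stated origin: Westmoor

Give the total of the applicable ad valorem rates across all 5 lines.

91%

Line A: goods vehicle → 16-3; petrol-engined → 16-3-2; g.v.w. 1.8 t → 16-3-2-1. Scheduled 36%. No special measure applies. → 36%.
Line B: passenger car → 16-1; hybrid → 16-1-3; g.v.w. 18 t → 16-1-3-2. Scheduled 35%. Fenwick agreement on 16-3-1-2: 16-1-3-2 not covered. → 35%.
Line C: passenger car → 16-1; hybrid → 16-1-3; g.v.w. 24 t → 16-1-3-3. Scheduled 7%. Belmark agreement on 16-1: CTH met → 8% available; preference 8% not lower than 7% → no reduction. → 7%.
Line D: crane lorry → 16-4; diesel-engined → 16-4-2; g.v.w. 40 t → 16-4-2-1. Scheduled 5%. Fenwick agreement on 16-3-1-2: 16-4-2-1 not covered. → 5%.
Line E: passenger car → 16-1; battery-electric → 16-1-2; g.v.w. 16 t → 16-1-2-3. Scheduled 8%. No special measure applies. → 8%.
Sum: 36% + 35% + 7% + 5% + 8% = 91%.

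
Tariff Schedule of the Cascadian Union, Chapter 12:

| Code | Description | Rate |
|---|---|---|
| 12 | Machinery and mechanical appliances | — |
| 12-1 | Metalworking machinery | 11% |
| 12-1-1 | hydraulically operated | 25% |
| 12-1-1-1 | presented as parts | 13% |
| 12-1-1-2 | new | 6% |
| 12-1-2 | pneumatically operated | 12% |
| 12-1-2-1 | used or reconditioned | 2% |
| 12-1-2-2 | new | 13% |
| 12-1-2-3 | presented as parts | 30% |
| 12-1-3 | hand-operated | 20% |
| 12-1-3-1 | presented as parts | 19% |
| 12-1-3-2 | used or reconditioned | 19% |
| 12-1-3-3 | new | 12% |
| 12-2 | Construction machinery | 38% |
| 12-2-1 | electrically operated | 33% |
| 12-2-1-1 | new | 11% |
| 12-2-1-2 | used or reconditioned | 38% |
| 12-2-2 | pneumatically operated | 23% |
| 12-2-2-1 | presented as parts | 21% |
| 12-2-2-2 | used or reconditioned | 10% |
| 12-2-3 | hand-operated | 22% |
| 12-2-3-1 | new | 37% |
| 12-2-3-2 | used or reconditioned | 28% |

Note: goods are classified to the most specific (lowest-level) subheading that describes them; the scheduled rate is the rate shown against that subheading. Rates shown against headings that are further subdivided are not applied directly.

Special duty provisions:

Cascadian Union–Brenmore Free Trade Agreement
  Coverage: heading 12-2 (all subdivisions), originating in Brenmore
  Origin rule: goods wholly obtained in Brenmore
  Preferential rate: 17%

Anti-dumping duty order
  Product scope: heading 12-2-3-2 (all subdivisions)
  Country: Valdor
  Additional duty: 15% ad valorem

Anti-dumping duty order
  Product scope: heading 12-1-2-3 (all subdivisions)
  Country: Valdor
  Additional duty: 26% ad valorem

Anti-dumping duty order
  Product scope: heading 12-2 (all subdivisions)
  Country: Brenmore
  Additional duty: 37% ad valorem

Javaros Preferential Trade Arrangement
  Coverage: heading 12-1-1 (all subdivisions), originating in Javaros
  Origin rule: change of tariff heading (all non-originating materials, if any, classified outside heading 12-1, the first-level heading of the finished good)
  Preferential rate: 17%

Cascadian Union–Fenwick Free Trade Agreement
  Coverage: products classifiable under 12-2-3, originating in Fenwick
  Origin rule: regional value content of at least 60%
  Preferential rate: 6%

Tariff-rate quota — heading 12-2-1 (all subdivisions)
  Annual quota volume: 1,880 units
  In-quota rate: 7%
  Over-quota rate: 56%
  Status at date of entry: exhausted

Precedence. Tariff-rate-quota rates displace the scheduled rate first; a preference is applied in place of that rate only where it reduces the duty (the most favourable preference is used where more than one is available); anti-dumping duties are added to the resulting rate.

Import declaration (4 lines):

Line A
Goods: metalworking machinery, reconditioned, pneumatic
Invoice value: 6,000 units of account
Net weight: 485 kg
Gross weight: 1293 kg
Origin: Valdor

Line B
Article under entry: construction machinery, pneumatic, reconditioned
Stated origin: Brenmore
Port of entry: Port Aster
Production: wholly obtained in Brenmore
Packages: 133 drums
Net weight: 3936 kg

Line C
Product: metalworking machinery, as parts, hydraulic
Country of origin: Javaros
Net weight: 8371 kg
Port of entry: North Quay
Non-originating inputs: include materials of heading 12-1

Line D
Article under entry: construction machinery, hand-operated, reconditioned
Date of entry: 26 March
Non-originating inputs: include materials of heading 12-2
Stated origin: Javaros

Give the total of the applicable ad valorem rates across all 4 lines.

90%

Line A: metalworking → 12-1; pneumatic → 12-1-2; reconditioned → 12-1-2-1. Scheduled 2%. No special measure applies. → 2%.
Line B: construction → 12-2; pneumatic → 12-2-2; reconditioned → 12-2-2-2. Scheduled 10%. Brenmore agreement on 12-2: wholly obtained → 17% available; preference 17% not lower than 10% → no reduction; anti-dumping (Brenmore, 12-2): +37%; total 10% + 37% = 47%. → 47%.
Line C: metalworking → 12-1; hydraulic → 12-1-1; as parts → 12-1-1-1. Scheduled 13%. Javaros agreement on 12-1-1: CTH not met. → 13%.
Line D: construction → 12-2; hand-operated → 12-2-3; reconditioned → 12-2-3-2. Scheduled 28%. Javaros agreement on 12-1-1: 12-2-3-2 not covered. → 28%.
Sum: 2% + 47% + 13% + 28% = 90%.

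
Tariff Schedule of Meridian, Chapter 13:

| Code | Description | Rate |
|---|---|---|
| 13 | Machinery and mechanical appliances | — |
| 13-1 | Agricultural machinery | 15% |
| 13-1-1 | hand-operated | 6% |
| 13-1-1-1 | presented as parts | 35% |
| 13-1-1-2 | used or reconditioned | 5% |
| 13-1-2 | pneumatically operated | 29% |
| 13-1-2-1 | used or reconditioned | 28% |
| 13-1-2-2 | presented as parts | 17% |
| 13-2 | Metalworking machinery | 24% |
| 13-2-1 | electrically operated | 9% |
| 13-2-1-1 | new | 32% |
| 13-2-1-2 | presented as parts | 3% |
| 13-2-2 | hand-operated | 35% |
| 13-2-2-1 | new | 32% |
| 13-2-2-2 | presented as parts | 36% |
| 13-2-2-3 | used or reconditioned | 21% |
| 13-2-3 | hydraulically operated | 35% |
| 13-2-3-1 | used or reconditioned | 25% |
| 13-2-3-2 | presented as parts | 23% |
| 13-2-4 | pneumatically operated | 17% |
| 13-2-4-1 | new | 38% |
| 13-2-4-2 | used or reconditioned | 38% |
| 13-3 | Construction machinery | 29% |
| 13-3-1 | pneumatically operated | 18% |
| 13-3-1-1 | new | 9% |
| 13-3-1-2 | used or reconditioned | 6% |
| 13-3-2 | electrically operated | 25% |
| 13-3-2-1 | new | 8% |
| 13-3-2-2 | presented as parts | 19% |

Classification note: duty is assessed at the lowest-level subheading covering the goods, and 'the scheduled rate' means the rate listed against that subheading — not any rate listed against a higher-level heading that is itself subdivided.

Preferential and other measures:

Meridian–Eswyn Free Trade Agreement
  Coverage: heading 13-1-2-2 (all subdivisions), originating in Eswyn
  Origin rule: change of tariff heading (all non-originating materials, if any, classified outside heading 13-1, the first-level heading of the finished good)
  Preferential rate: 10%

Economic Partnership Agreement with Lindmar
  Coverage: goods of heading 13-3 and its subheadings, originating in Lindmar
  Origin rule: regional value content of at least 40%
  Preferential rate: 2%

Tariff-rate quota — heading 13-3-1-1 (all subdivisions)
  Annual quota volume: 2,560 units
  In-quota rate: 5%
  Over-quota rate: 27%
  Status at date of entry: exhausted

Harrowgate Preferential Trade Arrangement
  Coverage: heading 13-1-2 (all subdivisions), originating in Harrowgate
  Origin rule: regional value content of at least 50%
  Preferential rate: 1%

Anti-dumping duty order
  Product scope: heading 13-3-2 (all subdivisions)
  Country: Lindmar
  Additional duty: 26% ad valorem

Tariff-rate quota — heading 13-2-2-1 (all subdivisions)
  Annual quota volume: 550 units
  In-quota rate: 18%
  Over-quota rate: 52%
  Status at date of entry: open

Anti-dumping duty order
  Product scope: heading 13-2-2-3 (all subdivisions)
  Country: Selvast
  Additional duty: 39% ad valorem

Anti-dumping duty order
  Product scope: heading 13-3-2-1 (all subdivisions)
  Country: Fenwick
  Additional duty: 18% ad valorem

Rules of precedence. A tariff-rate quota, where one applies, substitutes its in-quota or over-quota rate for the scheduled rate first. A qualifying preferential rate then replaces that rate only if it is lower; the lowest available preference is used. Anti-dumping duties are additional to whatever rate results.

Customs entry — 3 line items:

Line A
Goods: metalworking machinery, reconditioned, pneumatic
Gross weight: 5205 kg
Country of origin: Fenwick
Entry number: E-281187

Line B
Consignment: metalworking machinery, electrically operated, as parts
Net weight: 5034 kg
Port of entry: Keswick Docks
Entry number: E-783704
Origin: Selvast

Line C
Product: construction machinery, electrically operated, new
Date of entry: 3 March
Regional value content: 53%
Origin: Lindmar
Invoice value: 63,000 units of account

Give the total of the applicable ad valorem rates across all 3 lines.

Line A: metalworking → 13-2; pneumatic → 13-2-4; reconditioned → 13-2-4-2. Scheduled 38%. No special measure applies. → 38%.
Line B: metalworking → 13-2; electrically operated → 13-2-1; as parts → 13-2-1-2. Scheduled 3%. No special measure applies. → 3%.
Line C: construction → 13-3; electrically operated → 13-3-2; new → 13-3-2-1. Scheduled 8%. Lindmar agreement on 13-3: RVC ≥ 40% → 2% available; preferential 2%; anti-dumping (Lindmar, 13-3-2): +26%; total 2% + 26% = 28%. → 28%.
Sum: 38% + 3% + 28% = 69%.

69%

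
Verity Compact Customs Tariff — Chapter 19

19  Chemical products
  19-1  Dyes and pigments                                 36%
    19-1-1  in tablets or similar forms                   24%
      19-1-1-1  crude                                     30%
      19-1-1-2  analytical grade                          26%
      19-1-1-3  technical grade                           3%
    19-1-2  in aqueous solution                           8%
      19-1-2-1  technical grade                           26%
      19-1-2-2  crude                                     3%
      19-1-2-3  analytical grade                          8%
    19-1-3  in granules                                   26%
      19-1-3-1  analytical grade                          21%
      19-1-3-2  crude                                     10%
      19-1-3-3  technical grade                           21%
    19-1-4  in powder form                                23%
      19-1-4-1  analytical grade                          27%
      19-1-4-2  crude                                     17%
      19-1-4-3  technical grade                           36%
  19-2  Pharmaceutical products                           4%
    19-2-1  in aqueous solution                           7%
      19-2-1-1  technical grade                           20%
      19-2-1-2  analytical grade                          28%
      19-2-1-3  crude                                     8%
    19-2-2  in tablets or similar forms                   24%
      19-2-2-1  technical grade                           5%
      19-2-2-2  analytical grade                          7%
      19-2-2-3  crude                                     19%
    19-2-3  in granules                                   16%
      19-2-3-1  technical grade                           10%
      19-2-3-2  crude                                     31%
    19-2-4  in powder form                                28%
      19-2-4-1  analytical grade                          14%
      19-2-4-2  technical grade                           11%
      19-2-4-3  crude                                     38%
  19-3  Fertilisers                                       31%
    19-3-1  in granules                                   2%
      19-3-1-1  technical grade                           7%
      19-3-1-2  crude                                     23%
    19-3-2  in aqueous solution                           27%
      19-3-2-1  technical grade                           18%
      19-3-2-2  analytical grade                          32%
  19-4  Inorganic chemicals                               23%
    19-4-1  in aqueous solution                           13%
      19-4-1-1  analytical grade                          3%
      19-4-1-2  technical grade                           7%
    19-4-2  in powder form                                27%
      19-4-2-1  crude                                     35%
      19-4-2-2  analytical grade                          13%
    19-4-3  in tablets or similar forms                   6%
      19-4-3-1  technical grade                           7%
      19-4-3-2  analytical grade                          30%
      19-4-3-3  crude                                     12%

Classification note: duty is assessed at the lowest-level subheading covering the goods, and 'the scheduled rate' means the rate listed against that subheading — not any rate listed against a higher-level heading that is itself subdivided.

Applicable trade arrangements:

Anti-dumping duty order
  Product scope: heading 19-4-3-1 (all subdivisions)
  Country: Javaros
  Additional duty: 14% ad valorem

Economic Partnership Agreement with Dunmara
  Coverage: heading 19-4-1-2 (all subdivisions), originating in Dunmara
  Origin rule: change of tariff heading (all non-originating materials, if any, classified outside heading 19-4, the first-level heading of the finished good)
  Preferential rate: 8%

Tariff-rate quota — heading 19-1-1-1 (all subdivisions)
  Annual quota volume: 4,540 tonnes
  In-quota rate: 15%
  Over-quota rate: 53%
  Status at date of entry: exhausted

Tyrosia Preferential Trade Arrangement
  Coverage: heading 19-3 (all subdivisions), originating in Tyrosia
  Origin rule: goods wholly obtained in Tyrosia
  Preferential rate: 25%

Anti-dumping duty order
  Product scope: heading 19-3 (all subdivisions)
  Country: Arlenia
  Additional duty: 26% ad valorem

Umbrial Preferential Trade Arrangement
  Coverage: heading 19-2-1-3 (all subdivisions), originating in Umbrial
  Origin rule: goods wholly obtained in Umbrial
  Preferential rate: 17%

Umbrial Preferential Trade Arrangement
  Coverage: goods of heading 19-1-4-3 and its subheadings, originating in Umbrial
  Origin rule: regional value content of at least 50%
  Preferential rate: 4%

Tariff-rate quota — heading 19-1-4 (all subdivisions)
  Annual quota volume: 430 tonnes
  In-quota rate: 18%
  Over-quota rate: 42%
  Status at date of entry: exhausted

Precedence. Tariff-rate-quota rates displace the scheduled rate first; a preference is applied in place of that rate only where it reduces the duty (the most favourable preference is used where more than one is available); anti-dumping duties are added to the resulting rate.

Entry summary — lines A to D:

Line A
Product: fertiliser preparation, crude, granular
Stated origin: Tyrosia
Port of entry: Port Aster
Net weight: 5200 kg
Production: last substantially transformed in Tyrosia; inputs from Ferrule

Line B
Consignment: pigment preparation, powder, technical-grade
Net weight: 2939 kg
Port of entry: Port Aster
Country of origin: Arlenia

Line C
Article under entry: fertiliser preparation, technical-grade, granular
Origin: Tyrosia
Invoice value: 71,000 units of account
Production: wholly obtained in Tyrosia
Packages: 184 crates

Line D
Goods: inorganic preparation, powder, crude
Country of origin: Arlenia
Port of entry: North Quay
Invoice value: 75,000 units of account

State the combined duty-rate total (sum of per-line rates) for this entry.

107%

Line A: fertiliser → 19-3; granular → 19-3-1; crude → 19-3-1-2. Scheduled 23%. Tyrosia agreement on 19-3: not wholly obtained. → 23%.
Line B: pigment → 19-1; powder → 19-1-4; technical-grade → 19-1-4-3. Scheduled 36%. quota on 19-1-4 exhausted → over-quota 42%. → 42%.
Line C: fertiliser → 19-3; granular → 19-3-1; technical-grade → 19-3-1-1. Scheduled 7%. Tyrosia agreement on 19-3: wholly obtained → 25% available; preference 25% not lower than 7% → no reduction. → 7%.
Line D: inorganic → 19-4; powder → 19-4-2; crude → 19-4-2-1. Scheduled 35%. No special measure applies. → 35%.
Sum: 23% + 42% + 7% + 35% = 107%.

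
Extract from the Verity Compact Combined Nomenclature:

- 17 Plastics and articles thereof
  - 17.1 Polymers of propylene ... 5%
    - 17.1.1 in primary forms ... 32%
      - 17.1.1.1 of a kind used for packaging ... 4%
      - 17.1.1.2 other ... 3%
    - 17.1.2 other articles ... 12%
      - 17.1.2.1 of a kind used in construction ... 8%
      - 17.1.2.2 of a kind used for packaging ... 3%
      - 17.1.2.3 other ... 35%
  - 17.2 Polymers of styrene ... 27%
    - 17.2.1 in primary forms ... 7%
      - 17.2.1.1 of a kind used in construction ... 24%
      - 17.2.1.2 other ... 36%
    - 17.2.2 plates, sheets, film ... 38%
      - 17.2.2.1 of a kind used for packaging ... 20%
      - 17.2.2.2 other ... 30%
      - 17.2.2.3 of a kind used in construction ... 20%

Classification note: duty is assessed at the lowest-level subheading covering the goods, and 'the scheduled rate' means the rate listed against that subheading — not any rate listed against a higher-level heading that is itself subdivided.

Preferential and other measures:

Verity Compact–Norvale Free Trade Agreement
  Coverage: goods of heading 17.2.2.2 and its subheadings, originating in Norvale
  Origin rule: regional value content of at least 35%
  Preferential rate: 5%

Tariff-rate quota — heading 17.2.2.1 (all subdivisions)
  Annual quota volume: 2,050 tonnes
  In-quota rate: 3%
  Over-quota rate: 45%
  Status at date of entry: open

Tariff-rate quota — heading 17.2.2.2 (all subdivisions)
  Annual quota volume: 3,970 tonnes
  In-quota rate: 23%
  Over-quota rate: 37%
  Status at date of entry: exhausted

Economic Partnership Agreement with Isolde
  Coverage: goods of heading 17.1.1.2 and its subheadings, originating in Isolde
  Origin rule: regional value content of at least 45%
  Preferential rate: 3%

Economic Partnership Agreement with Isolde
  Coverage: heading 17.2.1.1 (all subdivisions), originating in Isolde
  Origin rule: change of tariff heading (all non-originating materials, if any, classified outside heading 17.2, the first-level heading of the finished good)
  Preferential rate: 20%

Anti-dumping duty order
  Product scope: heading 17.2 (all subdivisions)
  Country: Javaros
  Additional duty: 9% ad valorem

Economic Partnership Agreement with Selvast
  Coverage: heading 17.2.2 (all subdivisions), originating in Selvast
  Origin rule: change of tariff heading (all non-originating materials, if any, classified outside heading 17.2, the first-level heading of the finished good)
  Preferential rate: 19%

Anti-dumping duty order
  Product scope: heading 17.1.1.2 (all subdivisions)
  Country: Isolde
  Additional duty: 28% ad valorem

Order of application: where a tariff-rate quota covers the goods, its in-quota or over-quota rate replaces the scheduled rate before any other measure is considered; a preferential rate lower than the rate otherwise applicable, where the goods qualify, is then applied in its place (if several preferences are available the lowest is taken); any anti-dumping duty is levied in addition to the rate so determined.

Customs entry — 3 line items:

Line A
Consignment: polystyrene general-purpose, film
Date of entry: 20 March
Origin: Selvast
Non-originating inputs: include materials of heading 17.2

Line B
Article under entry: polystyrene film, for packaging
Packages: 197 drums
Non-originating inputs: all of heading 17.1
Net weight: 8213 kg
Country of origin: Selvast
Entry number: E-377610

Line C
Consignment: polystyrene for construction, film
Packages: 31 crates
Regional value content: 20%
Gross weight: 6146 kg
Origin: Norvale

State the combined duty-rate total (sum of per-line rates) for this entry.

Line A: polystyrene → 17.2; film → 17.2.2; general-purpose → 17.2.2.2. Scheduled 30%. quota on 17.2.2.2 exhausted → over-quota 37%; Selvast agreement on 17.2.2: CTH not met. → 37%.
Line B: polystyrene → 17.2; film → 17.2.2; for packaging → 17.2.2.1. Scheduled 20%. quota on 17.2.2.1 open → in-quota 3%; Selvast agreement on 17.2.2: CTH met → 19% available; preference 19% not lower than 3% → no reduction. → 3%.
Line C: polystyrene → 17.2; film → 17.2.2; for construction → 17.2.2.3. Scheduled 20%. Norvale agreement on 17.2.2.2: 17.2.2.3 not covered. → 20%.
Sum: 37% + 3% + 20% = 60%.

60%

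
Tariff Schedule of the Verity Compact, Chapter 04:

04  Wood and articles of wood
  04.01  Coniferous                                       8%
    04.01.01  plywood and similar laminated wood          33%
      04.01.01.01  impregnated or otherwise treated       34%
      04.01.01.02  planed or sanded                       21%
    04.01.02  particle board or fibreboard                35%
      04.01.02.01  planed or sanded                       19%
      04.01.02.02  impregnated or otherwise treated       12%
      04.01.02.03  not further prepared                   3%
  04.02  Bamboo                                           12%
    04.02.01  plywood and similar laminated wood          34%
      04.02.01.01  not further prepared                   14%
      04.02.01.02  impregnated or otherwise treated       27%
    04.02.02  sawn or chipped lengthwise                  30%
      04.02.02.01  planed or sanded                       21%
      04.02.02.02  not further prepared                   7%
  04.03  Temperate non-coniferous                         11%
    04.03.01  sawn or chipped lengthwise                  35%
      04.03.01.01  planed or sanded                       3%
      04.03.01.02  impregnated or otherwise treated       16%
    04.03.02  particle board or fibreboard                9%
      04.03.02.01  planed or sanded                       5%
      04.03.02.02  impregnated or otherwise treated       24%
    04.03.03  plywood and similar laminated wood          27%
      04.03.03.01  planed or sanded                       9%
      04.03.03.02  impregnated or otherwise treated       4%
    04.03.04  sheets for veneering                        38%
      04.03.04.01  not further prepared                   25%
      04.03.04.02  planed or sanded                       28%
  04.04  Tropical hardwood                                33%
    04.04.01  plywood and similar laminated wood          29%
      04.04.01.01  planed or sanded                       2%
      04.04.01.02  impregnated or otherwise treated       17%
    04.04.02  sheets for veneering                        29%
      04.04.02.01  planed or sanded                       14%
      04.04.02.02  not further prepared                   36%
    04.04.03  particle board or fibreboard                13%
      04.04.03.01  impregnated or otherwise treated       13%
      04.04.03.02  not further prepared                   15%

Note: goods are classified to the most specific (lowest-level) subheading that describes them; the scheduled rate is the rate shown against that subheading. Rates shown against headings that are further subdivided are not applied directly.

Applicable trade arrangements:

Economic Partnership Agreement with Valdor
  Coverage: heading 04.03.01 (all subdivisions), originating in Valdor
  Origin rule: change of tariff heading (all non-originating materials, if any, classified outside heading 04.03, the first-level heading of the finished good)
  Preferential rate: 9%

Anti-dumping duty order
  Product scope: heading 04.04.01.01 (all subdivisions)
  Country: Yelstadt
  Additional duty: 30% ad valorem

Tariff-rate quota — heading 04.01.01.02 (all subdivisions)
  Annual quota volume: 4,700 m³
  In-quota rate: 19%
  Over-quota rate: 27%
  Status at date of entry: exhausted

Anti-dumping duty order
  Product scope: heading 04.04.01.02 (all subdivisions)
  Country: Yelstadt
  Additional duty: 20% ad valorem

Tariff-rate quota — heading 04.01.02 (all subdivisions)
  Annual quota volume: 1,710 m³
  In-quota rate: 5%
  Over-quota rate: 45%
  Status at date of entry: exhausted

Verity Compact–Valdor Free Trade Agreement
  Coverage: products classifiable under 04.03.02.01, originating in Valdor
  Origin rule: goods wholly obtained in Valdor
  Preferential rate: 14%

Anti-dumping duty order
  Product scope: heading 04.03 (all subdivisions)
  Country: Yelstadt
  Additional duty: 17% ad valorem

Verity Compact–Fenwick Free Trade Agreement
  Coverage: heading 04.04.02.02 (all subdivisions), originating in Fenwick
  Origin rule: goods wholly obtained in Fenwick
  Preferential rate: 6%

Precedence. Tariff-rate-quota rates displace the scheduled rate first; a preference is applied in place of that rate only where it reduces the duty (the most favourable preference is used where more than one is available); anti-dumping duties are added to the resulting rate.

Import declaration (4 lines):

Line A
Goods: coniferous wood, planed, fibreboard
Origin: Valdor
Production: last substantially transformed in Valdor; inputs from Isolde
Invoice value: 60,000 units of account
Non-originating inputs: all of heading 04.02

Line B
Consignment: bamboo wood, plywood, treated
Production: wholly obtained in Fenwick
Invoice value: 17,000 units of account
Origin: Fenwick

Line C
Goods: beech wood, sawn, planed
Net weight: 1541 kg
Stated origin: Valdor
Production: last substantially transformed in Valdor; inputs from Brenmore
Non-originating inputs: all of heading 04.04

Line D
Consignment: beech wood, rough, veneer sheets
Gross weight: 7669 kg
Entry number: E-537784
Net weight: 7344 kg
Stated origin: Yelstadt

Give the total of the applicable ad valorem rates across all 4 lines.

117%

Line A: coniferous → 04.01; fibreboard → 04.01.02; planed → 04.01.02.01. Scheduled 19%. quota on 04.01.02 exhausted → over-quota 45%; Valdor agreement on 04.03.01: 04.01.02.01 not covered; Valdor agreement on 04.03.02.01: 04.01.02.01 not covered. → 45%.
Line B: bamboo → 04.02; plywood → 04.02.01; treated → 04.02.01.02. Scheduled 27%. Fenwick agreement on 04.04.02.02: 04.02.01.02 not covered. → 27%.
Line C: beech → 04.03; sawn → 04.03.01; planed → 04.03.01.01. Scheduled 3%. Valdor agreement on 04.03.01: CTH met → 9% available; Valdor agreement on 04.03.02.01: 04.03.01.01 not covered; preference 9% not lower than 3% → no reduction. → 3%.
Line D: beech → 04.03; veneer sheets → 04.03.04; rough → 04.03.04.01. Scheduled 25%. anti-dumping (Yelstadt, 04.03): +17%; total 25% + 17% = 42%. → 42%.
Sum: 45% + 27% + 3% + 42% = 117%.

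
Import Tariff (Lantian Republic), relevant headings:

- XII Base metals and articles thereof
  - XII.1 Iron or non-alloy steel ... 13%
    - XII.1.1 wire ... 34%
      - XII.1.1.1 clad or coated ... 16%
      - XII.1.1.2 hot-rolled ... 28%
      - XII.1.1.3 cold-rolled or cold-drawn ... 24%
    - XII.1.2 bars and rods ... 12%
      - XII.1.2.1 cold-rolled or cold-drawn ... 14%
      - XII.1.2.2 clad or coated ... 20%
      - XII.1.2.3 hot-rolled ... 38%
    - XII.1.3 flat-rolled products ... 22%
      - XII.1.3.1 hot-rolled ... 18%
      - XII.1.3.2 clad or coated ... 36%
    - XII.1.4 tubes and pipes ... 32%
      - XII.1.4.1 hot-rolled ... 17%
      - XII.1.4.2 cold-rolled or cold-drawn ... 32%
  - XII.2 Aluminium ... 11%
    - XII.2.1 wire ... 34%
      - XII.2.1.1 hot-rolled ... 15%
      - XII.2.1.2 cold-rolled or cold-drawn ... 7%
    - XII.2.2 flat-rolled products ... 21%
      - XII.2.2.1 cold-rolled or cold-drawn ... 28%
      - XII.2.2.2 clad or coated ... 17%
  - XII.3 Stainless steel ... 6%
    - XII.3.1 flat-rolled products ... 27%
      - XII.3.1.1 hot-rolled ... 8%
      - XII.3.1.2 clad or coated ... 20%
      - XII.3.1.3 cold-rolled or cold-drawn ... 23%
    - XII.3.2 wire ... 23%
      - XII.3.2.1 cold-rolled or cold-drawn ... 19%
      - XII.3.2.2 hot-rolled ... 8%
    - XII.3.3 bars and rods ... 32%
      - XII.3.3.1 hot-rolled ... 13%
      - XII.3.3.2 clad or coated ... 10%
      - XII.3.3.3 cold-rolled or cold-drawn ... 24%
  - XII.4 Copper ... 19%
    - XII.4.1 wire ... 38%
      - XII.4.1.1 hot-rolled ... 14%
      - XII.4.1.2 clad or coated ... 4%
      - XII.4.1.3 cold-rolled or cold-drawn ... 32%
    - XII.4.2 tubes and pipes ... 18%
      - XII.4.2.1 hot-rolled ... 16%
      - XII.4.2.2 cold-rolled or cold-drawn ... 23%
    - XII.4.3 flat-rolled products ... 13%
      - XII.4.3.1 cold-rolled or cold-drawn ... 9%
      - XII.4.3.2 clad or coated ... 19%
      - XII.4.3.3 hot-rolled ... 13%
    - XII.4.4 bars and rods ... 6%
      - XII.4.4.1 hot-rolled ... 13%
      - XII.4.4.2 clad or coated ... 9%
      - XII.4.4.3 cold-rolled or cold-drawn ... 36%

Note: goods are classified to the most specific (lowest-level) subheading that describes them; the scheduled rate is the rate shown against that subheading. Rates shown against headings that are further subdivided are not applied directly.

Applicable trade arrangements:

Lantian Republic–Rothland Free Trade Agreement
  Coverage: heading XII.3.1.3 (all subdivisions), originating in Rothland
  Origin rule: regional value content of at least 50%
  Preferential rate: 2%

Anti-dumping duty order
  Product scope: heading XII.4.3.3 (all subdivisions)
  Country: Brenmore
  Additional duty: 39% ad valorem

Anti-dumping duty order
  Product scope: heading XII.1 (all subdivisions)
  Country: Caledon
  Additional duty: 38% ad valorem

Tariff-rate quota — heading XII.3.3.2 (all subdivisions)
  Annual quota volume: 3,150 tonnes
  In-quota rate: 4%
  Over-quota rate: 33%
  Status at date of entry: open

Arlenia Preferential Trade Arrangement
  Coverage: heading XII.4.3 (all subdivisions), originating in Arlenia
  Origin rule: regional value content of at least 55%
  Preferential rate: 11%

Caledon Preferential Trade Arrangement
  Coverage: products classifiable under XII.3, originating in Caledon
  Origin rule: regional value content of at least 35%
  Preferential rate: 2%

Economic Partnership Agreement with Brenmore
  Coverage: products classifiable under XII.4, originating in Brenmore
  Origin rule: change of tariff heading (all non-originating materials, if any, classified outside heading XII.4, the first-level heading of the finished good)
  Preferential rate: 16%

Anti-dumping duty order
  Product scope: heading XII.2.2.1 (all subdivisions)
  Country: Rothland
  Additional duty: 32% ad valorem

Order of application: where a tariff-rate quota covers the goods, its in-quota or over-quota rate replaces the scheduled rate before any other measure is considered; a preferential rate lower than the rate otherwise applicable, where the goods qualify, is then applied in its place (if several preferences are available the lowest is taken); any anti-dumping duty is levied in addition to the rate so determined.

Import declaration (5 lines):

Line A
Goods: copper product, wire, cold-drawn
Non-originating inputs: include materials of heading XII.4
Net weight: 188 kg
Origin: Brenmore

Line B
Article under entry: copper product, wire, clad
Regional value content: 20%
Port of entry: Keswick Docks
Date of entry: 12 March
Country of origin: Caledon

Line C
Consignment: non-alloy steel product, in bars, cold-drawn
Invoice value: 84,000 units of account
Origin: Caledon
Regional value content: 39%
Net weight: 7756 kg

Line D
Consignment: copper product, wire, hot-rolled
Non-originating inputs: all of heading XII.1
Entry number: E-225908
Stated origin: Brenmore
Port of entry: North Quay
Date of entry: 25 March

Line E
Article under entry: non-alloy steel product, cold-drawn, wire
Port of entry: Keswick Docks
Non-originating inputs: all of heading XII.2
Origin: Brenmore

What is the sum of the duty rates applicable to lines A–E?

126%

Line A: copper → XII.4; wire → XII.4.1; cold-drawn → XII.4.1.3. Scheduled 32%. Brenmore agreement on XII.4: CTH not met. → 32%.
Line B: copper → XII.4; wire → XII.4.1; clad → XII.4.1.2. Scheduled 4%. Caledon agreement on XII.3: XII.4.1.2 not covered. → 4%.
Line C: non-alloy steel → XII.1; in bars → XII.1.2; cold-drawn → XII.1.2.1. Scheduled 14%. Caledon agreement on XII.3: XII.1.2.1 not covered; anti-dumping (Caledon, XII.1): +38%; total 14% + 38% = 52%. → 52%.
Line D: copper → XII.4; wire → XII.4.1; hot-rolled → XII.4.1.1. Scheduled 14%. Brenmore agreement on XII.4: CTH met → 16% available; preference 16% not lower than 14% → no reduction. → 14%.
Line E: non-alloy steel → XII.1; wire → XII.1.1; cold-drawn → XII.1.1.3. Scheduled 24%. Brenmore agreement on XII.4: XII.1.1.3 not covered. → 24%.
Sum: 32% + 4% + 52% + 14% + 24% = 126%.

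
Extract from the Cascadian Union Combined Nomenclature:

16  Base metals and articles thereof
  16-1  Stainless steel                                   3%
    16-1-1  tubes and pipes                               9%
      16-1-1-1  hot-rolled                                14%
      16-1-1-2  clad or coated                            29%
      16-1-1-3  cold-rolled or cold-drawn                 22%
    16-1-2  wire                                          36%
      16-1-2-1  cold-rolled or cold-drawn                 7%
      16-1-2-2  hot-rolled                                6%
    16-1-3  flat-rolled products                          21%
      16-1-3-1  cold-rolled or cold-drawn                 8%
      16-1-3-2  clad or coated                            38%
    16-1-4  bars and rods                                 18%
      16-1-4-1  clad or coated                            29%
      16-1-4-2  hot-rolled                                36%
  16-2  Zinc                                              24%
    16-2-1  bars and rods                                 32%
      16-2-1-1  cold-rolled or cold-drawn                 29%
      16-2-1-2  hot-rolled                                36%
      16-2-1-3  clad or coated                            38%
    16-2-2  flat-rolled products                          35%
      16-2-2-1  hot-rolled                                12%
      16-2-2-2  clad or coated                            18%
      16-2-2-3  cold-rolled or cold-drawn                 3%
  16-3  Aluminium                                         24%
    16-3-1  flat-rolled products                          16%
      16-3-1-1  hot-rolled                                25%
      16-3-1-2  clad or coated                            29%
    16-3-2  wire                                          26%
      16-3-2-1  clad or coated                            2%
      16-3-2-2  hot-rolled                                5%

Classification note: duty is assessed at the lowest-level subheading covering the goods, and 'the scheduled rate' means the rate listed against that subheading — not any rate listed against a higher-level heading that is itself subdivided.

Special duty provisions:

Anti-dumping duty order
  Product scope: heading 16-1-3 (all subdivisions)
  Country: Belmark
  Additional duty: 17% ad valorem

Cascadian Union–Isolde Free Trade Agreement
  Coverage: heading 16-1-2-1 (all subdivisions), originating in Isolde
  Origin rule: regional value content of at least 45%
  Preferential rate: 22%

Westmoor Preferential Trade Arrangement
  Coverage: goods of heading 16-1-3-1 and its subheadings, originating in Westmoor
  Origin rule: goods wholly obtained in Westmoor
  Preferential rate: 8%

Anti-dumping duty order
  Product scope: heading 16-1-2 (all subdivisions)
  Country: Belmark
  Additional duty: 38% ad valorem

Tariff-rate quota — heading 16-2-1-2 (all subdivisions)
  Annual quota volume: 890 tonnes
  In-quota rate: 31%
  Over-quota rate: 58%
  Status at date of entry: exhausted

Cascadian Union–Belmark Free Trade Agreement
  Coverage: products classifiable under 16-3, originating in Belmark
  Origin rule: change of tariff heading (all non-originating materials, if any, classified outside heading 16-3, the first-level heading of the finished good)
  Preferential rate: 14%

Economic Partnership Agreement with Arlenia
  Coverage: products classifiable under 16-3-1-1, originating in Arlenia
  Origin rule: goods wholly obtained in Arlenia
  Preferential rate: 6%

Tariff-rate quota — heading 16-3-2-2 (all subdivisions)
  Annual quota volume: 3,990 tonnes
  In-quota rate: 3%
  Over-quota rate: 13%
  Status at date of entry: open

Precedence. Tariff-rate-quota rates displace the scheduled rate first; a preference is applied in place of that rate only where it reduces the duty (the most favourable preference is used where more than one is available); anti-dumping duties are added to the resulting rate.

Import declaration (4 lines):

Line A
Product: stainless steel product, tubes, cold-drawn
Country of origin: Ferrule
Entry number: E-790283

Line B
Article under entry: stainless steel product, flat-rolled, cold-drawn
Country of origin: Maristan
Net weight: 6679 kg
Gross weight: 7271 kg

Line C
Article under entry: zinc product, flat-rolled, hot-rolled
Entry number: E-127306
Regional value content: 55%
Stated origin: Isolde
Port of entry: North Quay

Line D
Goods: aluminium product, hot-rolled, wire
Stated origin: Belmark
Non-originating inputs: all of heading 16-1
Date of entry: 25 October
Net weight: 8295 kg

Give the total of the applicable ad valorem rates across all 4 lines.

Line A: stainless steel → 16-1; tubes → 16-1-1; cold-drawn → 16-1-1-3. Scheduled 22%. No special measure applies. → 22%.
Line B: stainless steel → 16-1; flat-rolled → 16-1-3; cold-drawn → 16-1-3-1. Scheduled 8%. No special measure applies. → 8%.
Line C: zinc → 16-2; flat-rolled → 16-2-2; hot-rolled → 16-2-2-1. Scheduled 12%. Isolde agreement on 16-1-2-1: 16-2-2-1 not covered. → 12%.
Line D: aluminium → 16-3; wire → 16-3-2; hot-rolled → 16-3-2-2. Scheduled 5%. quota on 16-3-2-2 open → in-quota 3%; Belmark agreement on 16-3: CTH met → 14% available; preference 14% not lower than 3% → no reduction. → 3%.
Sum: 22% + 8% + 12% + 3% = 45%.

45%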